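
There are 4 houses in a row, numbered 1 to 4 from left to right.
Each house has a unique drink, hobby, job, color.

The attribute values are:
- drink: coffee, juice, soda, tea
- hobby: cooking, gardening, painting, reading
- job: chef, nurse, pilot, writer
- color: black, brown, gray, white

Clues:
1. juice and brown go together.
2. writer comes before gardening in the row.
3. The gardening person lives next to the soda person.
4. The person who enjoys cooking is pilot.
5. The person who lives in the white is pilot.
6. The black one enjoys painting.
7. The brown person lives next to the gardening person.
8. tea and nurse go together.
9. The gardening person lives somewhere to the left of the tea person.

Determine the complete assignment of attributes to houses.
Solution:

House | Drink | Hobby | Job | Color
-----------------------------------
  1   | juice | reading | writer | brown
  2   | coffee | gardening | chef | gray
  3   | soda | cooking | pilot | white
  4   | tea | painting | nurse | black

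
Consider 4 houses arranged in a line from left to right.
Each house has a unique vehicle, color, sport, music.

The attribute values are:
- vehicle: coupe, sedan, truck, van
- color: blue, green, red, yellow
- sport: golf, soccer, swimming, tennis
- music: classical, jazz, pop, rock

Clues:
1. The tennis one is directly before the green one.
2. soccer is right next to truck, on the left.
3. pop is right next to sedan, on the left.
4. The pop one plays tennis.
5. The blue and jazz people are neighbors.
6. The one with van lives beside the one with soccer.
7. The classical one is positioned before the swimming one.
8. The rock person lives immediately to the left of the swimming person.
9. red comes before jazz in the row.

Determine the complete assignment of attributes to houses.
Solution:

House | Vehicle | Color | Sport | Music
---------------------------------------
  1   | van | red | tennis | pop
  2   | sedan | green | soccer | classical
  3   | truck | blue | golf | rock
  4   | coupe | yellow | swimming | jazz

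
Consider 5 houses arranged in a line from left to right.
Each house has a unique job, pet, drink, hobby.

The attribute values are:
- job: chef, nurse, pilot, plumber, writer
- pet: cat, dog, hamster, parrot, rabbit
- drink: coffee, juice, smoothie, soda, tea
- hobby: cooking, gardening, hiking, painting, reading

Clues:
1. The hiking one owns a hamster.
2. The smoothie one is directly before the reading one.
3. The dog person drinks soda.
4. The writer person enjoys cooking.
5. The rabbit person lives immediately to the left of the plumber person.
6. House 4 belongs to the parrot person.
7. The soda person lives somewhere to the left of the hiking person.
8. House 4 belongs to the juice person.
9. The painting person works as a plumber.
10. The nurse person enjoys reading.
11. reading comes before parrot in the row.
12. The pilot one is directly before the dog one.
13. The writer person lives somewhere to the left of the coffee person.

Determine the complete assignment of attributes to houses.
Solution:

House | Job | Pet | Drink | Hobby
---------------------------------
  1   | pilot | cat | smoothie | gardening
  2   | nurse | dog | soda | reading
  3   | writer | rabbit | tea | cooking
  4   | plumber | parrot | juice | painting
  5   | chef | hamster | coffee | hiking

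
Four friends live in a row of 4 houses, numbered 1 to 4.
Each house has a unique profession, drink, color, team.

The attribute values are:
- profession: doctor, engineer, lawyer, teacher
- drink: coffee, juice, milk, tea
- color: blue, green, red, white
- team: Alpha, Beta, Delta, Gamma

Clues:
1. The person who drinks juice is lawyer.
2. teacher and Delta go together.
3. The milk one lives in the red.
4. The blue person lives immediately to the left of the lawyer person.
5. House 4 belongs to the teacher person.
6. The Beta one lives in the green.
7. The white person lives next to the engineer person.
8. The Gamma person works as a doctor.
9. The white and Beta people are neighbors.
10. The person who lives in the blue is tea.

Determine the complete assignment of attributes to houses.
Solution:

House | Profession | Drink | Color | Team
-----------------------------------------
  1   | doctor | tea | blue | Gamma
  2   | lawyer | juice | white | Alpha
  3   | engineer | coffee | green | Beta
  4   | teacher | milk | red | Delta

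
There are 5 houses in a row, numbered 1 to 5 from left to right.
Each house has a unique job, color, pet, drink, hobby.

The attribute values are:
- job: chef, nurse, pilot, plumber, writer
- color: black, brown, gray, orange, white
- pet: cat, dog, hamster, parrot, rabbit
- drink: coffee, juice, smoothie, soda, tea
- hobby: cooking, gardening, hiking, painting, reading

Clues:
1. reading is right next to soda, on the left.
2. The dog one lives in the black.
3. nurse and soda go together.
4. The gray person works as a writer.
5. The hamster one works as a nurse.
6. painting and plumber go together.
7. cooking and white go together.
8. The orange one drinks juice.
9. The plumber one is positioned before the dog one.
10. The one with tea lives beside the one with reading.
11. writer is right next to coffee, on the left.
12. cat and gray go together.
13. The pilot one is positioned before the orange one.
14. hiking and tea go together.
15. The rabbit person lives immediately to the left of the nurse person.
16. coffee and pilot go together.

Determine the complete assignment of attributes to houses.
Solution:

House | Job | Color | Pet | Drink | Hobby
-----------------------------------------
  1   | writer | gray | cat | tea | hiking
  2   | pilot | brown | rabbit | coffee | reading
  3   | nurse | white | hamster | soda | cooking
  4   | plumber | orange | parrot | juice | painting
  5   | chef | black | dog | smoothie | gardening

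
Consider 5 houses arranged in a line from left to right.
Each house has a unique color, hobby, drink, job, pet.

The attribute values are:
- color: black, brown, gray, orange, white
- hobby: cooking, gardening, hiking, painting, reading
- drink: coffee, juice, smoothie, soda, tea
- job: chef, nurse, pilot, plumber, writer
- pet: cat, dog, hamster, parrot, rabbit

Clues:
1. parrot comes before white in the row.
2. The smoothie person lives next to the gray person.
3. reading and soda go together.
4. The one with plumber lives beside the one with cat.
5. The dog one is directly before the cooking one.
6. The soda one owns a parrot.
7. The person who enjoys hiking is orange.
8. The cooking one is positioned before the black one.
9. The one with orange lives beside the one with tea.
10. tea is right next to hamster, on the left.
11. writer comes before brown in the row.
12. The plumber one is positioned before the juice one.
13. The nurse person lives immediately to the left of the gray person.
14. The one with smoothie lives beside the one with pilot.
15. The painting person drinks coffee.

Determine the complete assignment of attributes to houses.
Solution:

House | Color | Hobby | Drink | Job | Pet
-----------------------------------------
  1   | orange | hiking | smoothie | nurse | dog
  2   | gray | cooking | tea | pilot | rabbit
  3   | black | painting | coffee | writer | hamster
  4   | brown | reading | soda | plumber | parrot
  5   | white | gardening | juice | chef | cat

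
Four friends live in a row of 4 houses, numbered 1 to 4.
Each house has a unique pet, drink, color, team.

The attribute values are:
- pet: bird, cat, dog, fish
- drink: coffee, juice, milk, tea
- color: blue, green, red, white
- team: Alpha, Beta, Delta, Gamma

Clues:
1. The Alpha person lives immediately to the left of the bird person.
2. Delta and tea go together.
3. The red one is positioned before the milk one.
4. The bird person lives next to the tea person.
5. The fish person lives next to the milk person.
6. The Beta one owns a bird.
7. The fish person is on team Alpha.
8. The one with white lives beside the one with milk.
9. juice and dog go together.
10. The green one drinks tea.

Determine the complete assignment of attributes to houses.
Solution:

House | Pet | Drink | Color | Team
----------------------------------
  1   | dog | juice | red | Gamma
  2   | fish | coffee | white | Alpha
  3   | bird | milk | blue | Beta
  4   | cat | tea | green | Delta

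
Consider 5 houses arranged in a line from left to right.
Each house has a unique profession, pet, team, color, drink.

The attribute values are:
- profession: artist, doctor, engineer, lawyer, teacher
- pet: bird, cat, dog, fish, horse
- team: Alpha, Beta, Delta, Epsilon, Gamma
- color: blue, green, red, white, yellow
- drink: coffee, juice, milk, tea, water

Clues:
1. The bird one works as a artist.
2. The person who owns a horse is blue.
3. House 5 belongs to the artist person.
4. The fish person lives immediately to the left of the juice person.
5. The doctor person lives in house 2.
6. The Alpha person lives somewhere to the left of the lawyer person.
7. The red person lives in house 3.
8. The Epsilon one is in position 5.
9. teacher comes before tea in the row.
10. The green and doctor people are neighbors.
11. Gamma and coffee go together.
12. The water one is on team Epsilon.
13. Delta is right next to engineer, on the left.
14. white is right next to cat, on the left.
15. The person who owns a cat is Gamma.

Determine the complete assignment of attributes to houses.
Solution:

House | Profession | Pet | Team | Color | Drink
-----------------------------------------------
  1   | teacher | fish | Alpha | green | milk
  2   | doctor | dog | Delta | white | juice
  3   | engineer | cat | Gamma | red | coffee
  4   | lawyer | horse | Beta | blue | tea
  5   | artist | bird | Epsilon | yellow | water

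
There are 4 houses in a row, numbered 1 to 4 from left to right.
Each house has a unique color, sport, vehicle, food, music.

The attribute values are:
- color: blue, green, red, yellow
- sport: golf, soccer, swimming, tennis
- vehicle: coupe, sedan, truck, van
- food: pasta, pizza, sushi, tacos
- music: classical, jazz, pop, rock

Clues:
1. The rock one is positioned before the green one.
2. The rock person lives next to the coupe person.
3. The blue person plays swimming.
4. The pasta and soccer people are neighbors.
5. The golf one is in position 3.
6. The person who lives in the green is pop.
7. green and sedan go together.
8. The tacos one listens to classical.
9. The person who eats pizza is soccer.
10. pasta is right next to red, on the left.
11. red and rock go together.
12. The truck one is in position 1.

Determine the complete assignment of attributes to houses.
Solution:

House | Color | Sport | Vehicle | Food | Music
----------------------------------------------
  1   | blue | swimming | truck | pasta | jazz
  2   | red | soccer | van | pizza | rock
  3   | yellow | golf | coupe | tacos | classical
  4   | green | tennis | sedan | sushi | pop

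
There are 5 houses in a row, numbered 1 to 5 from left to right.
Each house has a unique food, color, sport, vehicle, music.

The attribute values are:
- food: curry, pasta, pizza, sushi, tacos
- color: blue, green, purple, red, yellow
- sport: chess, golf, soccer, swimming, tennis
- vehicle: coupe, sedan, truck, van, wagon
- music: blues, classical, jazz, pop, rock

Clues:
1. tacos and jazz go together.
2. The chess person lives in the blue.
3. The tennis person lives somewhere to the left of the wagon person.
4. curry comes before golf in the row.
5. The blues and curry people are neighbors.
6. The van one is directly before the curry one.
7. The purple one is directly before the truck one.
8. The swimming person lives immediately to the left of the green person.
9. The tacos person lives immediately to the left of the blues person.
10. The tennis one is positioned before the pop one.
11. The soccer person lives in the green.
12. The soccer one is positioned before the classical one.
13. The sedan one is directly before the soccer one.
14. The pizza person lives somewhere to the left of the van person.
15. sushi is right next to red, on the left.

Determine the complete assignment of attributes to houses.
Solution:

House | Food | Color | Sport | Vehicle | Music
----------------------------------------------
  1   | pizza | purple | swimming | sedan | rock
  2   | tacos | green | soccer | truck | jazz
  3   | sushi | blue | chess | van | blues
  4   | curry | red | tennis | coupe | classical
  5   | pasta | yellow | golf | wagon | pop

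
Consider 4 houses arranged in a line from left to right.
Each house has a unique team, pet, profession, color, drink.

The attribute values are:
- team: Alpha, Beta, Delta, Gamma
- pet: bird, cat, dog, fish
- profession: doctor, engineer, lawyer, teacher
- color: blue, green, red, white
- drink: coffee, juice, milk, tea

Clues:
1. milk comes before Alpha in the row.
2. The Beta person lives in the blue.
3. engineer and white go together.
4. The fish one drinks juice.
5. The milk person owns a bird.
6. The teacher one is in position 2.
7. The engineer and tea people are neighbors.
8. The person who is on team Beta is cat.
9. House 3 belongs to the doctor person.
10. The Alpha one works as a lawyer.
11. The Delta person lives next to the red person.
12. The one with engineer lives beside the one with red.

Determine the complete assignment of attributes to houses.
Solution:

House | Team | Pet | Profession | Color | Drink
-----------------------------------------------
  1   | Delta | bird | engineer | white | milk
  2   | Gamma | dog | teacher | red | tea
  3   | Beta | cat | doctor | blue | coffee
  4   | Alpha | fish | lawyer | green | juice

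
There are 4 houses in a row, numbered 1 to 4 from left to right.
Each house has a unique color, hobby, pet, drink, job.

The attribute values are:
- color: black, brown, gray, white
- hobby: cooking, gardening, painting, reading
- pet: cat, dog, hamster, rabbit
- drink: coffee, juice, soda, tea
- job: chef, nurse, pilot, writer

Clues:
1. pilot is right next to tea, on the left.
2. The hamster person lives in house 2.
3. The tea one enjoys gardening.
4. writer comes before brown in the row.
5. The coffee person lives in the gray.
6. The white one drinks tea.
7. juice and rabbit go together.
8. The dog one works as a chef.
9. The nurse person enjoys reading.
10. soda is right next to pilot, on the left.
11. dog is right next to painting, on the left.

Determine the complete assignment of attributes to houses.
Solution:

House | Color | Hobby | Pet | Drink | Job
-----------------------------------------
  1   | black | cooking | dog | soda | chef
  2   | gray | painting | hamster | coffee | pilot
  3   | white | gardening | cat | tea | writer
  4   | brown | reading | rabbit | juice | nurse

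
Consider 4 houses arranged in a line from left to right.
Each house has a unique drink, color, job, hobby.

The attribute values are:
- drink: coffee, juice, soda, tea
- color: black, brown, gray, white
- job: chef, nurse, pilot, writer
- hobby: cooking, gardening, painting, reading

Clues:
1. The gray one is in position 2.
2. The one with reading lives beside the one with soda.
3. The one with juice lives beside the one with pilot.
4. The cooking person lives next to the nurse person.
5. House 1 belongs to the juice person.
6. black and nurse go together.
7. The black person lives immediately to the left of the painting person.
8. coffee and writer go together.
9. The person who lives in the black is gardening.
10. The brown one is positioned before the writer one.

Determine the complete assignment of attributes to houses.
Solution:

House | Drink | Color | Job | Hobby
-----------------------------------
  1   | juice | brown | chef | reading
  2   | soda | gray | pilot | cooking
  3   | tea | black | nurse | gardening
  4   | coffee | white | writer | painting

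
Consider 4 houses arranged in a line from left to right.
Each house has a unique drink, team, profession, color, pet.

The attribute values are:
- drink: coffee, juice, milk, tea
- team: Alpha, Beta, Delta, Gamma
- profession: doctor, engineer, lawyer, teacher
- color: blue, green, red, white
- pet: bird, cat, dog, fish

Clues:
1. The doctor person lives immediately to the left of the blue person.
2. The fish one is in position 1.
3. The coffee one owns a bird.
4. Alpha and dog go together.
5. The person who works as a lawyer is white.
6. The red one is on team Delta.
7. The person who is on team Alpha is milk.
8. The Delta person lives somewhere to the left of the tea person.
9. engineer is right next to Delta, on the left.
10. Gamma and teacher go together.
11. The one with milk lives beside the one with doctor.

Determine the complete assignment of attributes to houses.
Solution:

House | Drink | Team | Profession | Color | Pet
-----------------------------------------------
  1   | juice | Beta | lawyer | white | fish
  2   | milk | Alpha | engineer | green | dog
  3   | coffee | Delta | doctor | red | bird
  4   | tea | Gamma | teacher | blue | cat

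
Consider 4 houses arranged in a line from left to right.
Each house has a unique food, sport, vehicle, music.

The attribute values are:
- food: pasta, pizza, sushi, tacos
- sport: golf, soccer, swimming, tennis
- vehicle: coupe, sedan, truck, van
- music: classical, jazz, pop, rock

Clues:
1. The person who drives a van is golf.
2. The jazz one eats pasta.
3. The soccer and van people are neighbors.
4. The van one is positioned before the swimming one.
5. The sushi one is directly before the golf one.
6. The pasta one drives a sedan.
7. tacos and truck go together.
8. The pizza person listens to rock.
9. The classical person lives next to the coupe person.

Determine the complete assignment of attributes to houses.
Solution:

House | Food | Sport | Vehicle | Music
--------------------------------------
  1   | tacos | tennis | truck | classical
  2   | sushi | soccer | coupe | pop
  3   | pizza | golf | van | rock
  4   | pasta | swimming | sedan | jazz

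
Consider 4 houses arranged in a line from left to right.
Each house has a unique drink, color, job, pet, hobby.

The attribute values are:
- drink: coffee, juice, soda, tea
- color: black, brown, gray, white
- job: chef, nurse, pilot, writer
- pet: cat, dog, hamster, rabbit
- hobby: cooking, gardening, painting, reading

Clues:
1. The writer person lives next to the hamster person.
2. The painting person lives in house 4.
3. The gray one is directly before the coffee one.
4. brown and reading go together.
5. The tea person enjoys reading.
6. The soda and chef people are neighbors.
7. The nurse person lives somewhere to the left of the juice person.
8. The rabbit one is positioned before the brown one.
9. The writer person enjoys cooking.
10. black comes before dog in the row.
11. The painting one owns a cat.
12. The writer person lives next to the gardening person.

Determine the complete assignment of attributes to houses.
Solution:

House | Drink | Color | Job | Pet | Hobby
-----------------------------------------
  1   | soda | gray | writer | rabbit | cooking
  2   | coffee | black | chef | hamster | gardening
  3   | tea | brown | nurse | dog | reading
  4   | juice | white | pilot | cat | painting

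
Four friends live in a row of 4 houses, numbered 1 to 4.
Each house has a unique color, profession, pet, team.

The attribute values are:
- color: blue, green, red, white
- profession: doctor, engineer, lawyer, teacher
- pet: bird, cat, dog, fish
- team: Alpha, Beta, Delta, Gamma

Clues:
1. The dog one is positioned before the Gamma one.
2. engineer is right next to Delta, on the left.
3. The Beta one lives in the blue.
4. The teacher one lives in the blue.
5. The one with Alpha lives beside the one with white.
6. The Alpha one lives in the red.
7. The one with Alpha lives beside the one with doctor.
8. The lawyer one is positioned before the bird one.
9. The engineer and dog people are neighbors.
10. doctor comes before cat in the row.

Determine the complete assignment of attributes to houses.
Solution:

House | Color | Profession | Pet | Team
---------------------------------------
  1   | red | engineer | fish | Alpha
  2   | white | doctor | dog | Delta
  3   | green | lawyer | cat | Gamma
  4   | blue | teacher | bird | Beta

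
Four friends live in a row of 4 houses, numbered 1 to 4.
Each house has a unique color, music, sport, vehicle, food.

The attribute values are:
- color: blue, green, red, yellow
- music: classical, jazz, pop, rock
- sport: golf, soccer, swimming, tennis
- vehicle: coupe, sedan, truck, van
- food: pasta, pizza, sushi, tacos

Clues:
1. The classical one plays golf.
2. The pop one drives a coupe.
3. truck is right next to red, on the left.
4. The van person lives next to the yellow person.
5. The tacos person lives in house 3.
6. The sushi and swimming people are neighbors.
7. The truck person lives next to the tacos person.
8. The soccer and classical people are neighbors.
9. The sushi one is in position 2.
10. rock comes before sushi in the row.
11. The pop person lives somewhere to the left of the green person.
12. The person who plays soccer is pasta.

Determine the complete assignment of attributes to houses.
Solution:

House | Color | Music | Sport | Vehicle | Food
----------------------------------------------
  1   | blue | rock | soccer | van | pasta
  2   | yellow | classical | golf | truck | sushi
  3   | red | pop | swimming | coupe | tacos
  4   | green | jazz | tennis | sedan | pizza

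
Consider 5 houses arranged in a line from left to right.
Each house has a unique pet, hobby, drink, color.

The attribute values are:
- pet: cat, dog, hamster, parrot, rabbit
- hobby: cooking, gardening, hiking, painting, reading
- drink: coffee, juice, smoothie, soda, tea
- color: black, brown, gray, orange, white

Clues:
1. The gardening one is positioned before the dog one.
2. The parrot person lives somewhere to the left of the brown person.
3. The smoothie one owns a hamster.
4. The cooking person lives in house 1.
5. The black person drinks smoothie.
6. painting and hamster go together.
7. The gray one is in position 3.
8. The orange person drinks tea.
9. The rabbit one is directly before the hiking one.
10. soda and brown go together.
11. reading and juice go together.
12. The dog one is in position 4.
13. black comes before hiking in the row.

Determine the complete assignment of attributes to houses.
Solution:

House | Pet | Hobby | Drink | Color
-----------------------------------
  1   | parrot | cooking | tea | orange
  2   | hamster | painting | smoothie | black
  3   | rabbit | gardening | coffee | gray
  4   | dog | hiking | soda | brown
  5   | cat | reading | juice | white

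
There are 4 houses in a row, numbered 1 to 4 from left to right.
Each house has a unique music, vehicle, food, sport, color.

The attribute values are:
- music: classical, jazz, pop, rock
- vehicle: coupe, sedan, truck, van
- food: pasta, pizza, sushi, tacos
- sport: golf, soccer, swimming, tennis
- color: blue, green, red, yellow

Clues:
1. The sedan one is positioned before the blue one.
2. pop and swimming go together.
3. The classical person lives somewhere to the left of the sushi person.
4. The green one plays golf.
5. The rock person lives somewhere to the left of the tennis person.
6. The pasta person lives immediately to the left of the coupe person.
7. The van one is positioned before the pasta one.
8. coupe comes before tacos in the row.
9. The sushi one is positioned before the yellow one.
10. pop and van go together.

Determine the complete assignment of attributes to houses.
Solution:

House | Music | Vehicle | Food | Sport | Color
----------------------------------------------
  1   | pop | van | pizza | swimming | red
  2   | classical | sedan | pasta | golf | green
  3   | rock | coupe | sushi | soccer | blue
  4   | jazz | truck | tacos | tennis | yellow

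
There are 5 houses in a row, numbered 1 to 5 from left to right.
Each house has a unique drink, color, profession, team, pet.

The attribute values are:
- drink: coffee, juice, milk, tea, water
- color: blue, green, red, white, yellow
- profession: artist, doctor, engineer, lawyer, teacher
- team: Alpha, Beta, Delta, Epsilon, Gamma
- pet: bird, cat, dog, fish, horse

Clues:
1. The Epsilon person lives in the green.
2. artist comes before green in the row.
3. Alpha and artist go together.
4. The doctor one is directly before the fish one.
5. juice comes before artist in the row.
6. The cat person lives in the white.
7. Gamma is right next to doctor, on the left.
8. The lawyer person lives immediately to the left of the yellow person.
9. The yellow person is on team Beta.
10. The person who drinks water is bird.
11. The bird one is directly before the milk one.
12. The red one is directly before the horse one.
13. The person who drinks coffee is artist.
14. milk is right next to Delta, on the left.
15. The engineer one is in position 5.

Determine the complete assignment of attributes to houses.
Solution:

House | Drink | Color | Profession | Team | Pet
-----------------------------------------------
  1   | water | red | lawyer | Gamma | bird
  2   | milk | yellow | doctor | Beta | horse
  3   | juice | blue | teacher | Delta | fish
  4   | coffee | white | artist | Alpha | cat
  5   | tea | green | engineer | Epsilon | dog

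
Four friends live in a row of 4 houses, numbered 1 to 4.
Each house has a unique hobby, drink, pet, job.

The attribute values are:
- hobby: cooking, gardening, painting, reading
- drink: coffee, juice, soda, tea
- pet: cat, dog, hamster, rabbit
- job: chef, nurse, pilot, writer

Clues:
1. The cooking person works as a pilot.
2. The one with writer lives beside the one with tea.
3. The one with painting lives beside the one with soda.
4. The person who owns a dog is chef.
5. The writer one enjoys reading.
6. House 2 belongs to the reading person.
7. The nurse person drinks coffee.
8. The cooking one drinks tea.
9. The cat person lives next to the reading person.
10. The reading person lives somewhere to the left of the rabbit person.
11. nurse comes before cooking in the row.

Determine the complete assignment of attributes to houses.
Solution:

House | Hobby | Drink | Pet | Job
---------------------------------
  1   | painting | coffee | cat | nurse
  2   | reading | soda | hamster | writer
  3   | cooking | tea | rabbit | pilot
  4   | gardening | juice | dog | chef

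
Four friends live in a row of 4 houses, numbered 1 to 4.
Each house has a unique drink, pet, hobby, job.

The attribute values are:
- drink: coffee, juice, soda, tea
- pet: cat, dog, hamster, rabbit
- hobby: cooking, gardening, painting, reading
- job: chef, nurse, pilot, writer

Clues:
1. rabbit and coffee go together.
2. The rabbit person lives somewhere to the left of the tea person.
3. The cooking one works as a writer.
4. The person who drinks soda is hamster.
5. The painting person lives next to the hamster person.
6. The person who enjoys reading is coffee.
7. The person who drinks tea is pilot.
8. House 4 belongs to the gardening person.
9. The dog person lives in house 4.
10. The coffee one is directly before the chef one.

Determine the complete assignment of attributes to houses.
Solution:

House | Drink | Pet | Hobby | Job
---------------------------------
  1   | coffee | rabbit | reading | nurse
  2   | juice | cat | painting | chef
  3   | soda | hamster | cooking | writer
  4   | tea | dog | gardening | pilot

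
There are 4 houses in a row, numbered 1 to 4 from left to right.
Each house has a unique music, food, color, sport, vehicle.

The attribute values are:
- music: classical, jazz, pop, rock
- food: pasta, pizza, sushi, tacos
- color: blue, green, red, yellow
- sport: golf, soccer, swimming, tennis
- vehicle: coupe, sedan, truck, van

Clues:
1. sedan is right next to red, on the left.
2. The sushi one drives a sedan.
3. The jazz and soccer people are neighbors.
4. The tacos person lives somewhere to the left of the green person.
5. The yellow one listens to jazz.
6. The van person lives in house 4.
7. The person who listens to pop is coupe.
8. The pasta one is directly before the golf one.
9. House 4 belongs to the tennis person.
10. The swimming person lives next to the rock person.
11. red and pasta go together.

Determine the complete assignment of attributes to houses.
Solution:

House | Music | Food | Color | Sport | Vehicle
----------------------------------------------
  1   | jazz | sushi | yellow | swimming | sedan
  2   | rock | pasta | red | soccer | truck
  3   | pop | tacos | blue | golf | coupe
  4   | classical | pizza | green | tennis | van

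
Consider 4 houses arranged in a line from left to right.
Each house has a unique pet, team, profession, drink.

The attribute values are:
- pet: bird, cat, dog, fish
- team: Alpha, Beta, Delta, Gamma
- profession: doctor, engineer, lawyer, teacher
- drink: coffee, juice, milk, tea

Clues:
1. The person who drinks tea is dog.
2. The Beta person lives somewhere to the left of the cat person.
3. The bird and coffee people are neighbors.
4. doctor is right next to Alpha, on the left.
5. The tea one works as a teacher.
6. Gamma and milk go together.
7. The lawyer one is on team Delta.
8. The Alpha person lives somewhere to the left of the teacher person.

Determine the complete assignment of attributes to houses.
Solution:

House | Pet | Team | Profession | Drink
---------------------------------------
  1   | bird | Gamma | doctor | milk
  2   | fish | Alpha | engineer | coffee
  3   | dog | Beta | teacher | tea
  4   | cat | Delta | lawyer | juice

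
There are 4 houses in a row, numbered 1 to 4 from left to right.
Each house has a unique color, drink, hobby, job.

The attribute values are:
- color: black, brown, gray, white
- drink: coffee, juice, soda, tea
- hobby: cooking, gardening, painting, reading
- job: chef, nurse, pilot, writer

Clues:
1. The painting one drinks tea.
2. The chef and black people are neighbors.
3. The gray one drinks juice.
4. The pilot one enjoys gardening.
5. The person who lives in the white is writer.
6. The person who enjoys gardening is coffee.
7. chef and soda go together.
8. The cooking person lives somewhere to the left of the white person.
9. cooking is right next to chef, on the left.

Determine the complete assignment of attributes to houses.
Solution:

House | Color | Drink | Hobby | Job
-----------------------------------
  1   | gray | juice | cooking | nurse
  2   | brown | soda | reading | chef
  3   | black | coffee | gardening | pilot
  4   | white | tea | painting | writer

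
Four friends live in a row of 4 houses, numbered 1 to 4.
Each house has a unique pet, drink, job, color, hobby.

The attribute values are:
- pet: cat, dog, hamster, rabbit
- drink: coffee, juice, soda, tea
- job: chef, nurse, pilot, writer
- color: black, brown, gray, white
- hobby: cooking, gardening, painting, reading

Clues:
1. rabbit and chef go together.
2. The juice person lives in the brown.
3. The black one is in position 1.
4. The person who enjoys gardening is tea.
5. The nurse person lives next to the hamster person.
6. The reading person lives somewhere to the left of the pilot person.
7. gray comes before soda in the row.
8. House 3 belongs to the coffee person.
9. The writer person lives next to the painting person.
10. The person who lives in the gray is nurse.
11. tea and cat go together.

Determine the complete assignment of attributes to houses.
Solution:

House | Pet | Drink | Job | Color | Hobby
-----------------------------------------
  1   | cat | tea | writer | black | gardening
  2   | rabbit | juice | chef | brown | painting
  3   | dog | coffee | nurse | gray | reading
  4   | hamster | soda | pilot | white | cooking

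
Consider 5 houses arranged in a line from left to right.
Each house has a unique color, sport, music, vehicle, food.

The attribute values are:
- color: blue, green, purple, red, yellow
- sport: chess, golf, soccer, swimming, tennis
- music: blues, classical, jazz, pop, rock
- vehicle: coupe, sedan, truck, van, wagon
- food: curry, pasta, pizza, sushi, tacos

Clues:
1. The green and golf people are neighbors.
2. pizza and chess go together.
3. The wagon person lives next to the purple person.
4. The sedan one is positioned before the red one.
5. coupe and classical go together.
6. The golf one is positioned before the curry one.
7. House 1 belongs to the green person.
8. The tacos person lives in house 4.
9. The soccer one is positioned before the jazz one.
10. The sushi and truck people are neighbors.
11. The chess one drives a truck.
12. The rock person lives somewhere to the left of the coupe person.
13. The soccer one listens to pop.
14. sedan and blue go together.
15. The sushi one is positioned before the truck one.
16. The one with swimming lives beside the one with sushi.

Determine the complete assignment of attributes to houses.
Solution:

House | Color | Sport | Music | Vehicle | Food
----------------------------------------------
  1   | green | swimming | rock | wagon | pasta
  2   | purple | golf | classical | coupe | sushi
  3   | yellow | chess | blues | truck | pizza
  4   | blue | soccer | pop | sedan | tacos
  5   | red | tennis | jazz | van | curry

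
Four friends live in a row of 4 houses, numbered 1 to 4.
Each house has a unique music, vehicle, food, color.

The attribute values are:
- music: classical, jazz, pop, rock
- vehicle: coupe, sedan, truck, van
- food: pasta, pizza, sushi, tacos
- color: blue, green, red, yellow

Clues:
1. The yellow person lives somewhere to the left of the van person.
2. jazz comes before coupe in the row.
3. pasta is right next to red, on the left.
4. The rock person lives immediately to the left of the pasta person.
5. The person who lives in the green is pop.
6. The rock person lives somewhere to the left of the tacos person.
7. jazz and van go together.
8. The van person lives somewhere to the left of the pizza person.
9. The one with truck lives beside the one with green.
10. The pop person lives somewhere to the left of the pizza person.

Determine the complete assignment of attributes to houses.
Solution:

House | Music | Vehicle | Food | Color
--------------------------------------
  1   | rock | truck | sushi | yellow
  2   | pop | sedan | pasta | green
  3   | jazz | van | tacos | red
  4   | classical | coupe | pizza | blue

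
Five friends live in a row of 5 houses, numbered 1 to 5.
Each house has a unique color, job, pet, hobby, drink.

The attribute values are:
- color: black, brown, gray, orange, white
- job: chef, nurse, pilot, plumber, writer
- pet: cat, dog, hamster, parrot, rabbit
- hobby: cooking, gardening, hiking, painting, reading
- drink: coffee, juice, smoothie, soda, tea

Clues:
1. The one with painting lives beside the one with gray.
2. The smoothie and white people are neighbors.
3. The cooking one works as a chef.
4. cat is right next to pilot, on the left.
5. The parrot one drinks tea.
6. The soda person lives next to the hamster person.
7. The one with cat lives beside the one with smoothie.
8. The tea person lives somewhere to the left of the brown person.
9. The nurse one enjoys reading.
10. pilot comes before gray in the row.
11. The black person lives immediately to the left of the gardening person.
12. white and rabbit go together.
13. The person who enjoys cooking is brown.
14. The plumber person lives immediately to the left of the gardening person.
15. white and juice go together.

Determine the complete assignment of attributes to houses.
Solution:

House | Color | Job | Pet | Hobby | Drink
-----------------------------------------
  1   | black | plumber | cat | hiking | soda
  2   | orange | pilot | hamster | gardening | smoothie
  3   | white | writer | rabbit | painting | juice
  4   | gray | nurse | parrot | reading | tea
  5   | brown | chef | dog | cooking | coffee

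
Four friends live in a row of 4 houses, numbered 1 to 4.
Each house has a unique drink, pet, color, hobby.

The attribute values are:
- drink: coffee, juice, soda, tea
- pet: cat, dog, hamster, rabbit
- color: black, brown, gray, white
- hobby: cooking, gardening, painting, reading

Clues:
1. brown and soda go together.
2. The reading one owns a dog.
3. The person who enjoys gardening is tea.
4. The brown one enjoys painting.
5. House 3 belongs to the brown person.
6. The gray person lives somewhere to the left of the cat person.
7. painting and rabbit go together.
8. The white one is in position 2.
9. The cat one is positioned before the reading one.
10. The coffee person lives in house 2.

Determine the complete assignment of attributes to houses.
Solution:

House | Drink | Pet | Color | Hobby
-----------------------------------
  1   | tea | hamster | gray | gardening
  2   | coffee | cat | white | cooking
  3   | soda | rabbit | brown | painting
  4   | juice | dog | black | reading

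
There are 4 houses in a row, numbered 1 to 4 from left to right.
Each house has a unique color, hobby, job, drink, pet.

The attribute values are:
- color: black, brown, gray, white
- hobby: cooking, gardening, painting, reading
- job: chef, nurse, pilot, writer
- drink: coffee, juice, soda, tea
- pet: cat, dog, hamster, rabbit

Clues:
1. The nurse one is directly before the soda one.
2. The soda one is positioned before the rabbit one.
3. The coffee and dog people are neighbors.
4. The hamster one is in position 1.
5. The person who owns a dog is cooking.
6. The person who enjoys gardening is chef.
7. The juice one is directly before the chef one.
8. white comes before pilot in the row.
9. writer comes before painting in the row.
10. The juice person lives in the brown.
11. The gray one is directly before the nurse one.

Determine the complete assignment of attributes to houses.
Solution:

House | Color | Hobby | Job | Drink | Pet
-----------------------------------------
  1   | gray | reading | writer | coffee | hamster
  2   | brown | cooking | nurse | juice | dog
  3   | white | gardening | chef | soda | cat
  4   | black | painting | pilot | tea | rabbit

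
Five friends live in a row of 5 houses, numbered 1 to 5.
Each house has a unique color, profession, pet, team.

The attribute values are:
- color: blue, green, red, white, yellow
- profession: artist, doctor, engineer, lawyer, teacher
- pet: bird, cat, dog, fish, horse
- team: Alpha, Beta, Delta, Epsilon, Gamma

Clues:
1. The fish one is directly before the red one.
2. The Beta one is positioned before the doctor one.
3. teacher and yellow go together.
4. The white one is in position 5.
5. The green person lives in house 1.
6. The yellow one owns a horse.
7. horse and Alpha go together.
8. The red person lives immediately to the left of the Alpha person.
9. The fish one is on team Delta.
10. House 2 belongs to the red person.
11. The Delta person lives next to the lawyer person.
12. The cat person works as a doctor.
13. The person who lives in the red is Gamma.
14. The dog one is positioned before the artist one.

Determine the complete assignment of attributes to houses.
Solution:

House | Color | Profession | Pet | Team
---------------------------------------
  1   | green | engineer | fish | Delta
  2   | red | lawyer | dog | Gamma
  3   | yellow | teacher | horse | Alpha
  4   | blue | artist | bird | Beta
  5   | white | doctor | cat | Epsilon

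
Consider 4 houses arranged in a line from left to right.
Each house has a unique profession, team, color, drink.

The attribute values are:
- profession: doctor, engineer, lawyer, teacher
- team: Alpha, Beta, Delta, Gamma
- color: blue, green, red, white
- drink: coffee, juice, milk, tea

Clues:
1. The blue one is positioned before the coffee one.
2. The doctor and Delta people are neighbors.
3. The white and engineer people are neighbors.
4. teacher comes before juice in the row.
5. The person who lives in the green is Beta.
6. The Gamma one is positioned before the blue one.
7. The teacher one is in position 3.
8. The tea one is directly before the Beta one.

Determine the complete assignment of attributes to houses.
Solution:

House | Profession | Team | Color | Drink
-----------------------------------------
  1   | doctor | Gamma | white | milk
  2   | engineer | Delta | blue | tea
  3   | teacher | Beta | green | coffee
  4   | lawyer | Alpha | red | juice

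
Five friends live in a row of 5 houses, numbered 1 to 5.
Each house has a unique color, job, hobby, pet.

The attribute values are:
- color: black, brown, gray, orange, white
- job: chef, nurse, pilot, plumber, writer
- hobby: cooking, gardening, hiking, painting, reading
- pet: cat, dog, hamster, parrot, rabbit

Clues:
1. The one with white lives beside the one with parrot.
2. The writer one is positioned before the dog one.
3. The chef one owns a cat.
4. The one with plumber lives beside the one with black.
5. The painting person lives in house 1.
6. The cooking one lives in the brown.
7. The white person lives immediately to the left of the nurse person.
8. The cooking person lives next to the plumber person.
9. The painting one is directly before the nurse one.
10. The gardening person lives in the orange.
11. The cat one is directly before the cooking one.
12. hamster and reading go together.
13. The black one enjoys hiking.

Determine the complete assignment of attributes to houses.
Solution:

House | Color | Job | Hobby | Pet
---------------------------------
  1   | white | chef | painting | cat
  2   | brown | nurse | cooking | parrot
  3   | gray | plumber | reading | hamster
  4   | black | writer | hiking | rabbit
  5   | orange | pilot | gardening | dog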